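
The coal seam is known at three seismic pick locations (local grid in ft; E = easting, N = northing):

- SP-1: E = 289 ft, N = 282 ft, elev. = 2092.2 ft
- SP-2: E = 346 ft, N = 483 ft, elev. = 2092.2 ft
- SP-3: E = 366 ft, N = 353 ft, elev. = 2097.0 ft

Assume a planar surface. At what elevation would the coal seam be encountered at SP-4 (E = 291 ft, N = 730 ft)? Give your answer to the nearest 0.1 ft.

2081.6 ft

Two edge vectors: SP-1→SP-2 = (57, 201, 0), SP-1→SP-3 = (77, 71, 4.8).
Normal n = (SP-1→SP-2) × (SP-1→SP-3) = (964.8, -273.6, -11430).
So ∂z/∂E = −n_x/n_z = 0.08441 and ∂z/∂N = −n_y/n_z = −0.02394.
Intercept c from SP-1: 2092.2 − 24.39 + 6.75 = 2074.56.
At (291, 730): z = 24.6 − 17.5 + 2074.56 = 2081.6 ft.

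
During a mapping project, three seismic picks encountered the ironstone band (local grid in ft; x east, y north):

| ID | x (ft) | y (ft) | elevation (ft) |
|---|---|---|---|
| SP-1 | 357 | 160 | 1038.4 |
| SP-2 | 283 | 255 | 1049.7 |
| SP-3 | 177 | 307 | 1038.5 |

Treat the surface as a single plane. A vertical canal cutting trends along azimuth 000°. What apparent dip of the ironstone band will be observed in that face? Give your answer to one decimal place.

18.0°

Let the plane be z = a·x + b·y + c.
SP-2−SP-1: −74a + 95b = 11.3;  SP-3−SP-1: −180a + 147b = 0.1.
Solving gives a = 0.26545, b = 0.32572.
Unit vector along 000° is (sin 0°, cos 0°) = (0.0000, 1.0000).
Slope in that direction = a·(0.0000) + b·(1.0000) = 0.32572.
Apparent dip = arctan|0.32572| = 18.0° (true dip is 22.8°, so apparent ≤ true as expected).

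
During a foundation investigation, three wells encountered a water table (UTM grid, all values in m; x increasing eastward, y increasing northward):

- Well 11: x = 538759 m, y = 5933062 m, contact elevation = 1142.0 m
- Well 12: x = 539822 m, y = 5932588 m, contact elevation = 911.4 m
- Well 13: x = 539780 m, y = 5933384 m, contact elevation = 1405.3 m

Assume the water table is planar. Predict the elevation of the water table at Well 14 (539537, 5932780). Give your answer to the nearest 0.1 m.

1013.7 m

Let the plane be z = a·x + b·y + c.
Well 12−Well 11: 1063a − 474b = −230.6;  Well 13−Well 11: 1021a + 322b = 263.3.
Solving gives a = 0.061181981, b = 0.623705582.
Then c = 1142 − a·538759 − b·5933062 = −3732304.23.
At (539537, 5932780): z = 33009.9 + 3700308.0 − 3732304.23 = 1013.7 m.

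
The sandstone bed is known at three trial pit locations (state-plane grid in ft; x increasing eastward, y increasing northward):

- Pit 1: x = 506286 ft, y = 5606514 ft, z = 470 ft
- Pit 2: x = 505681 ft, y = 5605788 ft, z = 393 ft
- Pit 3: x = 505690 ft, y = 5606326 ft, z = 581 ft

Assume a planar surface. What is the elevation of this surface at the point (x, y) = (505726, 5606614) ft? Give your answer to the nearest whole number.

Let the plane be z = a·x + b·y + c.
Pit 2−Pit 1: −605a − 726b = −77;  Pit 3−Pit 1: −596a − 188b = 111.
Solving gives a = −0.29804111, b = 0.35442820.
Then c = 470 − a·506286 − b·5606514 = −1835742.61.
At (505726, 5606614): z = −150727.1 + 1987142.1 − 1835742.61 = 672.3 ft.

672 ft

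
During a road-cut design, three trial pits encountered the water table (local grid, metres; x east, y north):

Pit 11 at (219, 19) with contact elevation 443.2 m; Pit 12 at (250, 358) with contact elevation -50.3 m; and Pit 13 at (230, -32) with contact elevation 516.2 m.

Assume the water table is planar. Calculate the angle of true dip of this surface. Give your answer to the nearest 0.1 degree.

Two edge vectors: Pit 11→Pit 12 = (31, 339, -493.5), Pit 11→Pit 13 = (11, -51, 73).
Normal n = (Pit 11→Pit 12) × (Pit 11→Pit 13) = (-421.5, -7691.5, -5310).
So ∂z/∂x = −n_x/n_z = −0.07938 and ∂z/∂y = −n_y/n_z = −1.44849.
Gradient magnitude |∇z| = √(a² + b²) = √(0.00630 + 2.09813) = 1.45067.
True dip = arctan(1.45067) = 55.4°, dipping toward N (azimuth ≈ 003°).

55.4°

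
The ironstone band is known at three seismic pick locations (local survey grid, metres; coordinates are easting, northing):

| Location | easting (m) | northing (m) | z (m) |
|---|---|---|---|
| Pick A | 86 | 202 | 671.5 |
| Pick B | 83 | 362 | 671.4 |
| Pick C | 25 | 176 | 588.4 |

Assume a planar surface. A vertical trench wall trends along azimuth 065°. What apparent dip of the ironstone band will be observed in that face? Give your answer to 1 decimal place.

51.0°

Two edge vectors: Pick A→Pick B = (-3, 160, -0.1), Pick A→Pick C = (-61, -26, -83.1).
Normal n = (Pick A→Pick B) × (Pick A→Pick C) = (-13298.6, -243.2, 9838).
So ∂z/∂easting = −n_x/n_z = 1.35176 and ∂z/∂northing = −n_y/n_z = 0.02472.
Unit vector along 065° is (sin 65°, cos 65°) = (0.9063, 0.4226).
Slope in that direction = a·(0.9063) + b·(0.4226) = 1.23556.
Apparent dip = arctan|1.23556| = 51.0° (true dip is 53.5°, so apparent ≤ true as expected).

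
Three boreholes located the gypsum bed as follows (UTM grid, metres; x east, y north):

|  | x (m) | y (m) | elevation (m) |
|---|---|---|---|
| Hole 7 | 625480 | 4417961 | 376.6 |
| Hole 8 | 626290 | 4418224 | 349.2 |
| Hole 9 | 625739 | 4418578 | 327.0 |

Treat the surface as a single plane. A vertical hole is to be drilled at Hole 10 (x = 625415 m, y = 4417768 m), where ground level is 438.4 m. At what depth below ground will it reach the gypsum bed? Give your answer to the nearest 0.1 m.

Two edge vectors: Hole 7→Hole 8 = (810, 263, -27.4), Hole 7→Hole 9 = (259, 617, -49.6).
Normal n = (Hole 7→Hole 8) × (Hole 7→Hole 9) = (3861, 33079.4, 431653).
So ∂z/∂x = −n_x/n_z = −0.008944685 and ∂z/∂y = −n_y/n_z = −0.076634241.
Intercept c from Hole 7: 376.6 + 5594.72 + 338567.09 = 344538.41.
At (625415, 4417768): z_contact = −5594.14 − 338552.30 + 344538.41 = 391.97 m.
Depth below ground = 438.4 − 391.97 = 46.4 m.

46.4 m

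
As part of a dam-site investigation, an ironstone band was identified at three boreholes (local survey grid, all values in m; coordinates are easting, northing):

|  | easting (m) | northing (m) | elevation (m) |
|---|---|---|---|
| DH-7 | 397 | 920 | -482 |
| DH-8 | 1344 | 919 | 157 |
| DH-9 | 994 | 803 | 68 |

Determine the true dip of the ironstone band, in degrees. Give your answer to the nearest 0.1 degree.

Two edge vectors: DH-7→DH-8 = (947, -1, 639), DH-7→DH-9 = (597, -117, 550).
Normal n = (DH-7→DH-8) × (DH-7→DH-9) = (74213, -139367, -110202).
So ∂z/∂easting = −n_x/n_z = 0.67343 and ∂z/∂northing = −n_y/n_z = −1.26465.
Gradient magnitude |∇z| = √(a² + b²) = √(0.45350 + 1.59934) = 1.43278.
True dip = arctan(1.43278) = 55.1°, dipping toward NNW (azimuth ≈ 332°).

55.1°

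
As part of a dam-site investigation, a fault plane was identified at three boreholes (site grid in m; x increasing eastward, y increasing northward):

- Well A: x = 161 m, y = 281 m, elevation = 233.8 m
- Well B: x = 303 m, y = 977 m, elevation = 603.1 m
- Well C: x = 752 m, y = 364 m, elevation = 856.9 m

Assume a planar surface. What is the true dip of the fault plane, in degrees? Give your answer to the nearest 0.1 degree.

46.7°

Two edge vectors: Well A→Well B = (142, 696, 369.3), Well A→Well C = (591, 83, 623.1).
Normal n = (Well A→Well B) × (Well A→Well C) = (403025.7, 129776.1, -399550).
So ∂z/∂x = −n_x/n_z = 1.00870 and ∂z/∂y = −n_y/n_z = 0.32481.
Gradient magnitude |∇z| = √(a² + b²) = √(1.01747 + 0.10550) = 1.05970.
True dip = arctan(1.05970) = 46.7°, dipping toward WSW (azimuth ≈ 252°).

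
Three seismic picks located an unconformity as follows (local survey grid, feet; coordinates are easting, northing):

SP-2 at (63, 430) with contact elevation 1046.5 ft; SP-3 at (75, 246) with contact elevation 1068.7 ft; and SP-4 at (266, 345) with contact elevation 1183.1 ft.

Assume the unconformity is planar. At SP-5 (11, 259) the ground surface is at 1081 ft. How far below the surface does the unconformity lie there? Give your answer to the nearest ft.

Let the plane be z = a·easting + b·northing + c.
SP-3−SP-2: 12a − 184b = 22.2;  SP-4−SP-2: 203a − 85b = 136.6.
Solving gives a = 0.63986, b = −0.07892.
Then c = 1046.5 − a·63 − b·430 = 1040.13.
At (11, 259): z_contact = 7.0 − 20.4 + 1040.13 = 1026.7 ft.
Depth below ground = 1081 − 1026.7 = 54 ft.

54 ft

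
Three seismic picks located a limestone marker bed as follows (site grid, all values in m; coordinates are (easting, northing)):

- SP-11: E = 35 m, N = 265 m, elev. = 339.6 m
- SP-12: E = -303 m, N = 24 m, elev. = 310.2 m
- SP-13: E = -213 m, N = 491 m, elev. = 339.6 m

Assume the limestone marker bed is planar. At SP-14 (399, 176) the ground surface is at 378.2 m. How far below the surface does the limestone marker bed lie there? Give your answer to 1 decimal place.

25.6 m

Two edge vectors: SP-11→SP-12 = (-338, -241, -29.4), SP-11→SP-13 = (-248, 226, 0).
Normal n = (SP-11→SP-12) × (SP-11→SP-13) = (6644.4, 7291.2, -136156).
So ∂z/∂E = −n_x/n_z = 0.04880 and ∂z/∂N = −n_y/n_z = 0.05355.
Intercept c from SP-11: 339.6 − 1.71 − 14.19 = 323.70.
At (399, 176): z_contact = 19.47 + 9.42 + 323.70 = 352.60 m.
Depth below ground = 378.2 − 352.60 = 25.6 m.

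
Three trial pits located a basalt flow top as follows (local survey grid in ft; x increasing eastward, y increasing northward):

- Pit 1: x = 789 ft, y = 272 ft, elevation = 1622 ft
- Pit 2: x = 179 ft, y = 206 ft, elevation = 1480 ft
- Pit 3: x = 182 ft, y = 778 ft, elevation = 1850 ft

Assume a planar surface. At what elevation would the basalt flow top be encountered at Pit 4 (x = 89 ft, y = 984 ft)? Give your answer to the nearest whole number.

1968 ft

Two edge vectors: Pit 1→Pit 2 = (-610, -66, -142), Pit 1→Pit 3 = (-607, 506, 228).
Normal n = (Pit 1→Pit 2) × (Pit 1→Pit 3) = (56804, 225274, -348722).
So ∂z/∂x = −n_x/n_z = 0.16289 and ∂z/∂y = −n_y/n_z = 0.64600.
Intercept c from Pit 1: 1622 − 128.52 − 175.71 = 1317.77.
At (89, 984): z = 14.5 + 635.7 + 1317.77 = 1967.9 ft.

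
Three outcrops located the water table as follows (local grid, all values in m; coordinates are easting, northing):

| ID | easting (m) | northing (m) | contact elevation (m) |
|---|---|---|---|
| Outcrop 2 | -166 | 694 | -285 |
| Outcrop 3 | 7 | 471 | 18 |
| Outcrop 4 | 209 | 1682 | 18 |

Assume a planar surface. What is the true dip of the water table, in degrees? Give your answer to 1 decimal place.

Let the plane be z = a·easting + b·northing + c.
Outcrop 3−Outcrop 2: 173a − 223b = 303;  Outcrop 4−Outcrop 2: 375a + 988b = 303.
Solving gives a = 1.44150, b = −0.24045.
Gradient magnitude |∇z| = √(a² + b²) = √(2.07793 + 0.05782) = 1.46142.
True dip = arctan(1.46142) = 55.6°, dipping toward W (azimuth ≈ 279°).

55.6°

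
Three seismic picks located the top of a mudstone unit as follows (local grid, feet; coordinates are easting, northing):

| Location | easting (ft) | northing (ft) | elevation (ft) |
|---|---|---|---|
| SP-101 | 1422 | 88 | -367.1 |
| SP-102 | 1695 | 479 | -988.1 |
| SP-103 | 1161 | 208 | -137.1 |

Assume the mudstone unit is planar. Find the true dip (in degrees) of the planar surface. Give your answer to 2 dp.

Let the plane be z = a·easting + b·northing + c.
SP-102−SP-101: 273a + 391b = −621;  SP-103−SP-101: −261a + 120b = 230.
Solving gives a = −1.21986, b = −0.73652.
Gradient magnitude |∇z| = √(a² + b²) = √(1.48805 + 0.54246) = 1.42496.
True dip = arctan(1.42496) = 54.94°, dipping toward ENE (azimuth ≈ 059°).

54.94°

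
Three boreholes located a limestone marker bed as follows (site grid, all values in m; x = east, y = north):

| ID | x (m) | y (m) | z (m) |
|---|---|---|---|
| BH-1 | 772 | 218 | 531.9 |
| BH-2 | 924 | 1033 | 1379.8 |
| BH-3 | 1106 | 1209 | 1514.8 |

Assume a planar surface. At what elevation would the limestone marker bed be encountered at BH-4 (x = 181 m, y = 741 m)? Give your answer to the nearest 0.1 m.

Two edge vectors: BH-1→BH-2 = (152, 815, 847.9), BH-1→BH-3 = (334, 991, 982.9).
Normal n = (BH-1→BH-2) × (BH-1→BH-3) = (-39205.4, 133797.8, -121578).
So ∂z/∂x = −n_x/n_z = −0.322471 and ∂z/∂y = −n_y/n_z = 1.100510.
Intercept c from BH-1: 531.9 + 248.95 − 239.91 = 540.94.
At (181, 741): z = −58.4 + 815.5 + 540.94 = 1298.0 m.

1298.0 m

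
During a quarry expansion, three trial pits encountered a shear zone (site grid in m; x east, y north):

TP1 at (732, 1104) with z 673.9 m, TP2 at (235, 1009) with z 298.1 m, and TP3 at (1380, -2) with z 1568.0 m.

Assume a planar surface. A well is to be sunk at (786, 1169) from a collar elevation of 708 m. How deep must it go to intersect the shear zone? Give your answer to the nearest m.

Two edge vectors: TP1→TP2 = (-497, -95, -375.8), TP1→TP3 = (648, -1106, 894.1).
Normal n = (TP1→TP2) × (TP1→TP3) = (-500574.3, 200849.3, 611242).
So ∂z/∂x = −n_x/n_z = 0.81895 and ∂z/∂y = −n_y/n_z = −0.32859.
Intercept c from TP1: 673.9 − 599.47 + 362.77 = 437.20.
At (786, 1169): z_contact = 643.7 − 384.1 + 437.20 = 696.8 m.
Depth below ground = 708 − 696.8 = 11 m.

11 m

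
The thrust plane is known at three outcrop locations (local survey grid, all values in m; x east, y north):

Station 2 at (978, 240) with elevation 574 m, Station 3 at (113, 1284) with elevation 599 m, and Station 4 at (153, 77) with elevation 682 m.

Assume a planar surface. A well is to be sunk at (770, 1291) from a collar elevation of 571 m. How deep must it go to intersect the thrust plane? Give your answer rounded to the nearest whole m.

Let the plane be z = a·x + b·y + c.
Station 3−Station 2: −865a + 1044b = 25;  Station 4−Station 2: −825a − 163b = 108.
Solving gives a = −0.11656, b = −0.07263.
Then c = 574 − a·978 − b·240 = 705.43.
At (770, 1291): z_contact = −89.8 − 93.8 + 705.43 = 521.9 m.
Depth below ground = 571 − 521.9 = 49 m.

49 m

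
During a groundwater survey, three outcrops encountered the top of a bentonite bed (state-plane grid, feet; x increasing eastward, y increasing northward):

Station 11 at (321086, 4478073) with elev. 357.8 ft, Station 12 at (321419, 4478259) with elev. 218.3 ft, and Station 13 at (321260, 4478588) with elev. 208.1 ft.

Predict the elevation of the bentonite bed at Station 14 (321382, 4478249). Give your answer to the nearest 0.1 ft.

231.8 ft

Let the plane be z = a·x + b·y + c.
Station 12−Station 11: 333a + 186b = −139.5;  Station 13−Station 11: 174a + 515b = −149.7.
Solving gives a = −0.316236497, b = −0.183834659.
Then c = 357.8 − a·321086 − b·4478073 = 925121.94.
At (321382, 4478249): z = −101632.7 − 823257.4 + 925121.94 = 231.8 ft.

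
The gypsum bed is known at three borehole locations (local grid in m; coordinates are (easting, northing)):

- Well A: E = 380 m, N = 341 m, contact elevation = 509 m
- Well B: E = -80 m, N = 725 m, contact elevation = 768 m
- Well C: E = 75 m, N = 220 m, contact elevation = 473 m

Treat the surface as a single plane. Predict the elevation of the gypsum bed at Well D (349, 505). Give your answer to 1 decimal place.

Let the plane be z = a·E + b·N + c.
Well B−Well A: −460a + 384b = 259;  Well C−Well A: −305a − 121b = −36.
Solving gives a = −0.10137, b = 0.55304.
Then c = 509 − a·380 − b·341 = 358.93.
At (349, 505): z = −35.4 + 279.3 + 358.93 = 602.8 m.

602.8 m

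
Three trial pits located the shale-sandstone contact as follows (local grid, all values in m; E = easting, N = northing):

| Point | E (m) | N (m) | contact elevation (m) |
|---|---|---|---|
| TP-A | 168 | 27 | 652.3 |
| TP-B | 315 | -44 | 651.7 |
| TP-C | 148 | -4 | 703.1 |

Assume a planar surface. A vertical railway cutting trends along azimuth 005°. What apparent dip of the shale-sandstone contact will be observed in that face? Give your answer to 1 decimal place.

Let the plane be z = a·E + b·N + c.
TP-B−TP-A: 147a − 71b = −0.6;  TP-C−TP-A: −20a − 31b = 50.8.
Solving gives a = −0.60656, b = −1.24738.
Unit vector along 005° is (sin 5°, cos 5°) = (0.0872, 0.9962).
Slope in that direction = a·(0.0872) + b·(0.9962) = −1.29550.
Apparent dip = arctan|1.29550| = 52.3° (true dip is 54.2°, so apparent ≤ true as expected).

52.3°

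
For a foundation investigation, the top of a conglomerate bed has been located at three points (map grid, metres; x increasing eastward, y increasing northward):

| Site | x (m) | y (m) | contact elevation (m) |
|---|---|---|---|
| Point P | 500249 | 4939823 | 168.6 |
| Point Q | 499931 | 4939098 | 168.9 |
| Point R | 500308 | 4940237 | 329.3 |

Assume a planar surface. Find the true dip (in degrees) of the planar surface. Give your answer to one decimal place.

55.1°

Two edge vectors: Point P→Point Q = (-318, -725, 0.3), Point P→Point R = (59, 414, 160.7).
Normal n = (Point P→Point Q) × (Point P→Point R) = (-116631.7, 51120.3, -88877).
So ∂z/∂x = −n_x/n_z = −1.31228 and ∂z/∂y = −n_y/n_z = 0.57518.
Gradient magnitude |∇z| = √(a² + b²) = √(1.72208 + 0.33083) = 1.43280.
True dip = arctan(1.43280) = 55.1°, dipping toward ESE (azimuth ≈ 114°).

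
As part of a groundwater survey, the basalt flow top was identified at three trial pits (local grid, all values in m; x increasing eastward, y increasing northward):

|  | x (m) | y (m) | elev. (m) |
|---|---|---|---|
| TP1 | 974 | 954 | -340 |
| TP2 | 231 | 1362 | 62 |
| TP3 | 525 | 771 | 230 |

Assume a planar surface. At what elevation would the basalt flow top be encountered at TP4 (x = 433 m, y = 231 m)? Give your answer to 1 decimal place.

Let the plane be z = a·x + b·y + c.
TP2−TP1: −743a + 408b = 402;  TP3−TP1: −449a − 183b = 570.
Solving gives a = −0.959159, b = −0.761409.
Then c = -340 − a·974 − b·954 = 1320.60.
At (433, 231): z = −415.3 − 175.9 + 1320.60 = 729.4 m.

729.4 m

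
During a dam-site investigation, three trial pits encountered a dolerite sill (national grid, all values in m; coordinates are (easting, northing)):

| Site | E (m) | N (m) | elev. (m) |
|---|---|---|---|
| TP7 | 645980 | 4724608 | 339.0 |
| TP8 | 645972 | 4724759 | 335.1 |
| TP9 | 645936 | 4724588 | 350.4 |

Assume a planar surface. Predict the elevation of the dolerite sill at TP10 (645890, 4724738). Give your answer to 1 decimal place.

355.7 m

Let the plane be z = a·E + b·N + c.
TP8−TP7: −8a + 151b = −3.9;  TP9−TP7: −44a − 20b = 11.4.
Solving gives a = −0.241534392, b = −0.038624339.
Then c = 339 − a·645980 − b·4724608 = 338850.25.
At (645890, 4724738): z = −156004.6 − 182489.9 + 338850.25 = 355.7 m.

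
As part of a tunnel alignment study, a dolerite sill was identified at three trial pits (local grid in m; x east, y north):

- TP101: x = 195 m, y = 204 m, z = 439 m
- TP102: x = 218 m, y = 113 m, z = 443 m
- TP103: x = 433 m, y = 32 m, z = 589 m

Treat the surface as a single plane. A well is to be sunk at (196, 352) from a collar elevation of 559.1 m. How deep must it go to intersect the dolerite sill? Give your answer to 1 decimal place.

98.5 m

Two edge vectors: TP101→TP102 = (23, -91, 4), TP101→TP103 = (238, -172, 150).
Normal n = (TP101→TP102) × (TP101→TP103) = (-12962, -2498, 17702).
So ∂z/∂x = −n_x/n_z = 0.73223 and ∂z/∂y = −n_y/n_z = 0.14111.
Intercept c from TP101: 439 − 142.79 − 28.79 = 267.43.
At (196, 352): z_contact = 143.52 + 49.67 + 267.43 = 460.62 m.
Depth below ground = 559.1 − 460.62 = 98.5 m.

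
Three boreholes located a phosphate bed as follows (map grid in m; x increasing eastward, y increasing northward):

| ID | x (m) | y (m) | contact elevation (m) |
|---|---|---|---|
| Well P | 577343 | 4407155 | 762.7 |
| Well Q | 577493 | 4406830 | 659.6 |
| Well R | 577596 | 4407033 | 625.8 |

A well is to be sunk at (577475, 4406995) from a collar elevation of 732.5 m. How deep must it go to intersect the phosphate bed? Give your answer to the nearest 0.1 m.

49.6 m

Let the plane be z = a·x + b·y + c.
Well Q−Well P: 150a − 325b = −103.1;  Well R−Well P: 253a − 122b = −136.9.
Solving gives a = −0.499245991, b = 0.086809542.
Then c = 762.7 − a·577343 − b·4407155 = −93584.23.
At (577475, 4406995): z_contact = −288302.08 + 382569.22 − 93584.23 = 682.91 m.
Depth below ground = 732.5 − 682.91 = 49.6 m.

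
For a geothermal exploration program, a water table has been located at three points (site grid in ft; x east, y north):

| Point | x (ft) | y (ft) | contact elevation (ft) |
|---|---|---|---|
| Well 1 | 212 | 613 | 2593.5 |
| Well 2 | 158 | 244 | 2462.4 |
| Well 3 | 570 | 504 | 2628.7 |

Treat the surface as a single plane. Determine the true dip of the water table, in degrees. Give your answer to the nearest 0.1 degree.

20.9°

Two edge vectors: Well 1→Well 2 = (-54, -369, -131.1), Well 1→Well 3 = (358, -109, 35.2).
Normal n = (Well 1→Well 2) × (Well 1→Well 3) = (-27278.7, -45033, 137988).
So ∂z/∂x = −n_x/n_z = 0.19769 and ∂z/∂y = −n_y/n_z = 0.32635.
Gradient magnitude |∇z| = √(a² + b²) = √(0.03908 + 0.10651) = 0.38156.
True dip = arctan(0.38156) = 20.9°, dipping toward SSW (azimuth ≈ 211°).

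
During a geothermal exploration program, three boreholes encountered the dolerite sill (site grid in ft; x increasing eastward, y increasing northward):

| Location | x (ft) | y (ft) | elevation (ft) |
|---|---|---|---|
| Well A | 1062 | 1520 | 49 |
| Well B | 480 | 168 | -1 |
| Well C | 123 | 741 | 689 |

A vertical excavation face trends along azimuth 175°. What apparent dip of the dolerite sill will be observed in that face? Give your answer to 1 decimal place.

31.3°

Two edge vectors: Well A→Well B = (-582, -1352, -50), Well A→Well C = (-939, -779, 640).
Normal n = (Well A→Well B) × (Well A→Well C) = (-904230, 419430, -816150).
So ∂z/∂x = −n_x/n_z = −1.10792 and ∂z/∂y = −n_y/n_z = 0.51391.
Unit vector along 175° is (sin 175°, cos 175°) = (0.0872, -0.9962).
Slope in that direction = a·(0.0872) + b·(-0.9962) = −0.60852.
Apparent dip = arctan|0.60852| = 31.3° (true dip is 50.7°, so apparent ≤ true as expected).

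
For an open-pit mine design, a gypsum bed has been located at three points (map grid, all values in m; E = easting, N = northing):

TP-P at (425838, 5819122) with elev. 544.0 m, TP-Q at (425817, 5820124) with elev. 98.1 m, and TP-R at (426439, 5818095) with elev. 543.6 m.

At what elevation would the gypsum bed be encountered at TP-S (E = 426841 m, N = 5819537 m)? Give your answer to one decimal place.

Let the plane be z = a·E + b·N + c.
TP-Q−TP-P: −21a + 1002b = −445.9;  TP-R−TP-P: 601a − 1027b = −0.4.
Solving gives a = −0.789377320, b = −0.461553816.
Then c = 544 − a·425838 − b·5819122 = 3022528.82.
At (426841, 5819537): z = −336938.6 − 2686029.5 + 3022528.82 = -439.3 m.

-439.3 m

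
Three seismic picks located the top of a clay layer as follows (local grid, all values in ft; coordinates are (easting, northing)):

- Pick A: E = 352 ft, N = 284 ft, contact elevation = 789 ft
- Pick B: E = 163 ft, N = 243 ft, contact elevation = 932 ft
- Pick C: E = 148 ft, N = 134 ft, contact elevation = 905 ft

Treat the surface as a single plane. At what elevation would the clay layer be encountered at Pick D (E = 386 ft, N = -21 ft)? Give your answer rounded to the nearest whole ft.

Let the plane be z = a·E + b·N + c.
Pick B−Pick A: −189a − 41b = 143;  Pick C−Pick A: −204a − 150b = 116.
Solving gives a = −0.83528, b = 0.36265.
Then c = 789 − a·352 − b·284 = 980.03.
At (386, -21): z = −322.4 − 7.6 + 980.03 = 650.0 ft.

650 ft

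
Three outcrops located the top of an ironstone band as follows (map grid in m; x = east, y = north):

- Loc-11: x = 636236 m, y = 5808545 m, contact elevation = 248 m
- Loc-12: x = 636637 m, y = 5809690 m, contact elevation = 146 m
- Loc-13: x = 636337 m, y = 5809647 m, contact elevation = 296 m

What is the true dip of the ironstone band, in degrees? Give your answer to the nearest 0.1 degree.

Let the plane be z = a·x + b·y + c.
Loc-12−Loc-11: 401a + 1145b = −102;  Loc-13−Loc-11: 101a + 1102b = 48.
Solving gives a = −0.51298, b = 0.09057.
Gradient magnitude |∇z| = √(a² + b²) = √(0.26315 + 0.00820) = 0.52092.
True dip = arctan(0.52092) = 27.5°, dipping toward E (azimuth ≈ 100°).

27.5°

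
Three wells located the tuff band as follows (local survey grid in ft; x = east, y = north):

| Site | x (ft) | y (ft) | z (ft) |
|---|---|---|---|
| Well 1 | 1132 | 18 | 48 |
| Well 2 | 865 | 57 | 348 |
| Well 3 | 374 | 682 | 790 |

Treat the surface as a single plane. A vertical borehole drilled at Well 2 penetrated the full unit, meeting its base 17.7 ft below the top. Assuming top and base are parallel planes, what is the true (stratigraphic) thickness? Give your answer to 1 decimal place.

Let the plane be z = a·x + b·y + c.
Well 2−Well 1: −267a + 39b = 300;  Well 3−Well 1: −758a + 664b = 742.
Solving gives a = −1.15255, b = −0.19825.
|∇z| = √(a²+b²) = 1.16948, so dip δ = arctan(1.16948) = 49.47°.
True thickness = vertical thickness × cos δ = 17.7 × cos 49.47° = 11.5 ft.

11.5 ft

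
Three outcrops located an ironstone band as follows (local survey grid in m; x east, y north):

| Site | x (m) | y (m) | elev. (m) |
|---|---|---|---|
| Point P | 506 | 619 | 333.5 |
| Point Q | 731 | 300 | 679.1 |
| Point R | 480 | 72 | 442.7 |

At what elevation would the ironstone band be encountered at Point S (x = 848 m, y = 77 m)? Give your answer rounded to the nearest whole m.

Two edge vectors: Point P→Point Q = (225, -319, 345.6), Point P→Point R = (-26, -547, 109.2).
Normal n = (Point P→Point Q) × (Point P→Point R) = (154208.4, -33555.6, -131369).
So ∂z/∂x = −n_x/n_z = 1.17386 and ∂z/∂y = −n_y/n_z = −0.25543.
Intercept c from Point P: 333.5 − 593.97 + 158.11 = −102.36.
At (848, 77): z = 995.4 − 19.7 − 102.36 = 873.4 m.

873 m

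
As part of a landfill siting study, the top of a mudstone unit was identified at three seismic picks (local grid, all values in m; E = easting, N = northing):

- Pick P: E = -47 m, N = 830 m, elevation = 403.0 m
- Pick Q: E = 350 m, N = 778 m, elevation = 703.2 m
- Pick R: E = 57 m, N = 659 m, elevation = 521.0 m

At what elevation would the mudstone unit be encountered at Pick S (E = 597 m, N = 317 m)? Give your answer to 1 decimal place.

997.2 m

Two edge vectors: Pick P→Pick Q = (397, -52, 300.2), Pick P→Pick R = (104, -171, 118).
Normal n = (Pick P→Pick Q) × (Pick P→Pick R) = (45198.2, -15625.2, -62479).
So ∂z/∂E = −n_x/n_z = 0.72341 and ∂z/∂N = −n_y/n_z = −0.25009.
Intercept c from Pick P: 403 + 34.00 + 207.57 = 644.57.
At (597, 317): z = 431.9 − 79.3 + 644.57 = 997.2 m.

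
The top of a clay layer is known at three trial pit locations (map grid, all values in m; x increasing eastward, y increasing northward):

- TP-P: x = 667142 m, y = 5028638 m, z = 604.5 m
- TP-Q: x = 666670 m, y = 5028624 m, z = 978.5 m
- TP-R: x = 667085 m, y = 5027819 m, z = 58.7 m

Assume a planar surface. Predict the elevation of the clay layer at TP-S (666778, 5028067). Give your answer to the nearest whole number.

Let the plane be z = a·x + b·y + c.
TP-Q−TP-P: −472a − 14b = 374;  TP-R−TP-P: −57a − 819b = −545.8.
Solving gives a = −0.81381963, b = 0.72306193.
Then c = 604.5 − a·667142 − b·5028638 = −3092478.93.
At (666778, 5028067): z = −542637.0 + 3635603.8 − 3092478.93 = 487.9 m.

488 m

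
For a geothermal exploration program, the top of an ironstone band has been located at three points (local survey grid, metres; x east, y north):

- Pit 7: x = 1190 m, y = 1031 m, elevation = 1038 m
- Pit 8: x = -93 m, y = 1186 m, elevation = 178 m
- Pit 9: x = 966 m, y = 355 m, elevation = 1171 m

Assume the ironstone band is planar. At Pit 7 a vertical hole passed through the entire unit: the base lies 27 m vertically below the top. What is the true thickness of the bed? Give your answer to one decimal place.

Two edge vectors: Pit 7→Pit 8 = (-1283, 155, -860), Pit 7→Pit 9 = (-224, -676, 133).
Normal n = (Pit 7→Pit 8) × (Pit 7→Pit 9) = (-560745, 363279, 902028).
So ∂z/∂x = −n_x/n_z = 0.62165 and ∂z/∂y = −n_y/n_z = −0.40274.
|∇z| = √(a²+b²) = 0.74071, so dip δ = arctan(0.74071) = 36.53°.
True thickness = vertical thickness × cos δ = 27 × cos 36.53° = 21.7 m.

21.7 m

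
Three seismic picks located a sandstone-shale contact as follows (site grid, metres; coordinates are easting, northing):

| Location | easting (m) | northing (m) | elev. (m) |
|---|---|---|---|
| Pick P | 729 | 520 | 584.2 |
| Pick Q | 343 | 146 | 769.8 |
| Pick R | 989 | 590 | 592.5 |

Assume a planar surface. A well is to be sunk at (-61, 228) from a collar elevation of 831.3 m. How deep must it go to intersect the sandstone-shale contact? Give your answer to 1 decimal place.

214.2 m

Two edge vectors: Pick P→Pick Q = (-386, -374, 185.6), Pick P→Pick R = (260, 70, 8.3).
Normal n = (Pick P→Pick Q) × (Pick P→Pick R) = (-16096.2, 51459.8, 70220).
So ∂z/∂easting = −n_x/n_z = 0.22923 and ∂z/∂northing = −n_y/n_z = −0.73284.
Intercept c from Pick P: 584.2 − 167.11 + 381.08 = 798.17.
At (-61, 228): z_contact = −13.98 − 167.09 + 798.17 = 617.10 m.
Depth below ground = 831.3 − 617.10 = 214.2 m.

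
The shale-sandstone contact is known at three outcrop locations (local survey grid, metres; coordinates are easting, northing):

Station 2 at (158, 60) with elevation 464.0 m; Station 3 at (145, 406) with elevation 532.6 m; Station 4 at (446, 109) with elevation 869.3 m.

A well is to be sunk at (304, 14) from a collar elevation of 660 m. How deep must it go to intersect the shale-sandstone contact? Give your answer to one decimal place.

Let the plane be z = a·easting + b·northing + c.
Station 3−Station 2: −13a + 346b = 68.6;  Station 4−Station 2: 288a + 49b = 405.3.
Solving gives a = 1.36483, b = 0.24955.
Then c = 464 − a·158 − b·60 = 233.38.
At (304, 14): z_contact = 414.91 + 3.49 + 233.38 = 651.79 m.
Depth below ground = 660 − 651.79 = 8.2 m.

8.2 m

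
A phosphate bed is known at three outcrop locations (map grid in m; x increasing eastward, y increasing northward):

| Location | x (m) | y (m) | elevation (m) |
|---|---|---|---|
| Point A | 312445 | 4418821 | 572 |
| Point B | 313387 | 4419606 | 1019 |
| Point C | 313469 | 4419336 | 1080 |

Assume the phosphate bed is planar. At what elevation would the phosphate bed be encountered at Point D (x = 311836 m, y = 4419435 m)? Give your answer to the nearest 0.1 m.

209.8 m

Let the plane be z = a·x + b·y + c.
Point B−Point A: 942a + 785b = 447;  Point C−Point A: 1024a + 515b = 508.
Solving gives a = 0.528929121, b = −0.065288193.
Then c = 572 − a·312445 − b·4418821 = 123807.58.
At (311836, 4419435): z = 164939.1 − 288536.9 + 123807.58 = 209.8 m.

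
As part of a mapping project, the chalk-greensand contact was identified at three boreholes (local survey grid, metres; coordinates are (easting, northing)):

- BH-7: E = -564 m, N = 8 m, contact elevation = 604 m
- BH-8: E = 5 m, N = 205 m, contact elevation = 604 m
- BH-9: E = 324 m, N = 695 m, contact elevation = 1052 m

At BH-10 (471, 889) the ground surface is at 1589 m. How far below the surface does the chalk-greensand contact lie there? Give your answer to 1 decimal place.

Let the plane be z = a·E + b·N + c.
BH-8−BH-7: 569a + 197b = 0;  BH-9−BH-7: 888a + 687b = 448.
Solving gives a = −0.40866, b = 1.18033.
Then c = 604 − a·-564 − b·8 = 364.08.
At (471, 889): z_contact = −192.48 + 1049.31 + 364.08 = 1220.91 m.
Depth below ground = 1589 − 1220.91 = 368.1 m.

368.1 m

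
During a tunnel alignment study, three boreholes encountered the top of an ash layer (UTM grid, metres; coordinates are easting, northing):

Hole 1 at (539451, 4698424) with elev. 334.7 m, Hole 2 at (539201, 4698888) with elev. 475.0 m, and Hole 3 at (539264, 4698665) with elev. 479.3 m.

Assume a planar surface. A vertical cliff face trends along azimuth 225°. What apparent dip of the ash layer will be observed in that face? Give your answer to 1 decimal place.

49.0°

Let the plane be z = a·easting + b·northing + c.
Hole 2−Hole 1: −250a + 464b = 140.3;  Hole 3−Hole 1: −187a + 241b = 144.6.
Solving gives a = −1.25508, b = −0.37386.
Unit vector along 225° is (sin 225°, cos 225°) = (-0.7071, -0.7071).
Slope in that direction = a·(-0.7071) + b·(-0.7071) = 1.15183.
Apparent dip = arctan|1.15183| = 49.0° (true dip is 52.6°, so apparent ≤ true as expected).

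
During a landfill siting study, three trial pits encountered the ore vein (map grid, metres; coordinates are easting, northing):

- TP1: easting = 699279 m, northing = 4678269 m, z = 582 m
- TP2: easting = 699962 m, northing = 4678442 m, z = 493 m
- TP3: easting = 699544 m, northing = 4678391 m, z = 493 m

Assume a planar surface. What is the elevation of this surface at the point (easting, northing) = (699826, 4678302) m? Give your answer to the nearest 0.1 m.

615.5 m

Let the plane be z = a·easting + b·northing + c.
TP2−TP1: 683a + 173b = −89;  TP3−TP1: 265a + 122b = −89.
Solving gives a = 0.121101358, b = −0.992556228.
Then c = 582 − a·699279 − b·4678269 = 4559343.40.
At (699826, 4678302): z = 84749.9 − 4643477.8 + 4559343.40 = 615.5 m.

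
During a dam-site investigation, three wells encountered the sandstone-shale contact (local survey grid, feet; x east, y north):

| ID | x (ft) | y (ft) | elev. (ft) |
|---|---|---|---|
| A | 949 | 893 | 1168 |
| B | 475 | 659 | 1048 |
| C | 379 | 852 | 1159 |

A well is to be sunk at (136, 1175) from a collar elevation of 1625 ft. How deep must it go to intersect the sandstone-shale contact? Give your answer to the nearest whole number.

Let the plane be z = a·x + b·y + c.
B−A: −474a − 234b = −120;  C−A: −570a − 41b = −9.
Solving gives a = −0.02470, b = 0.56285.
Then c = 1168 − a·949 − b·893 = 688.82.
At (136, 1175): z_contact = −3.4 + 661.3 + 688.82 = 1346.8 ft.
Depth below ground = 1625 − 1346.8 = 278 ft.

278 ft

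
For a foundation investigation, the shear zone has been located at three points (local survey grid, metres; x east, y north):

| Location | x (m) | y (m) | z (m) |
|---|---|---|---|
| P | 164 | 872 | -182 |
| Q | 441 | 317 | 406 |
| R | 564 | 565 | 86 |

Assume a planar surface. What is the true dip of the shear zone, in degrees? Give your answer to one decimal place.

Two edge vectors: P→Q = (277, -555, 588), P→R = (400, -307, 268).
Normal n = (P→Q) × (P→R) = (31776, 160964, 136961).
So ∂z/∂x = −n_x/n_z = −0.23201 and ∂z/∂y = −n_y/n_z = −1.17525.
Gradient magnitude |∇z| = √(a² + b²) = √(0.05383 + 1.38122) = 1.19794.
True dip = arctan(1.19794) = 50.1°, dipping toward N (azimuth ≈ 011°).

50.1°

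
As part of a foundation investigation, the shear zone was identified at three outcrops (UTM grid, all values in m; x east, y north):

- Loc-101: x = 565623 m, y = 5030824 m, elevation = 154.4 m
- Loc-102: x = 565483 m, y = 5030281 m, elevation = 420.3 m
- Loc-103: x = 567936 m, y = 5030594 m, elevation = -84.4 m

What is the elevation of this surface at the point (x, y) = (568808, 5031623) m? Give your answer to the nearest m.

Two edge vectors: Loc-101→Loc-102 = (-140, -543, 265.9), Loc-101→Loc-103 = (2313, -230, -238.8).
Normal n = (Loc-101→Loc-102) × (Loc-101→Loc-103) = (190825.4, 581594.7, 1288159).
So ∂z/∂x = −n_x/n_z = −0.14813808 and ∂z/∂y = −n_y/n_z = −0.45149294.
Intercept c from Loc-101: 154.4 + 83790.30 + 2271381.54 = 2355326.25.
At (568808, 5031623): z = −84262.1 − 2271742.3 + 2355326.25 = -678.2 m.

-678 m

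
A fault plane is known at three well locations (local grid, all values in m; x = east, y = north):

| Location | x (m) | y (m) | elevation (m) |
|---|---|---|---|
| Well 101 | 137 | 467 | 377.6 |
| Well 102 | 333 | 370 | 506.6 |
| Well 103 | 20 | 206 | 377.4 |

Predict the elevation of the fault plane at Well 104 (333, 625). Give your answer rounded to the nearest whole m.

445 m

Let the plane be z = a·x + b·y + c.
Well 102−Well 101: 196a − 97b = 129;  Well 103−Well 101: −117a − 261b = −0.2.
Solving gives a = 0.53897, b = −0.24084.
Then c = 377.6 − a·137 − b·467 = 416.23.
At (333, 625): z = 179.5 − 150.5 + 416.23 = 445.2 m.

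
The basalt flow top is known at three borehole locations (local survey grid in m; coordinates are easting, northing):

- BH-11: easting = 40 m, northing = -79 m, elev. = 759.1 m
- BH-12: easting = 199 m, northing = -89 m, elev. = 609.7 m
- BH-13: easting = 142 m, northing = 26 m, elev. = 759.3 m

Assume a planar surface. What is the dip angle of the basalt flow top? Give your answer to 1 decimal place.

Two edge vectors: BH-11→BH-12 = (159, -10, -149.4), BH-11→BH-13 = (102, 105, 0.2).
Normal n = (BH-11→BH-12) × (BH-11→BH-13) = (15685, -15270.6, 17715).
So ∂z/∂easting = −n_x/n_z = −0.88541 and ∂z/∂northing = −n_y/n_z = 0.86202.
Gradient magnitude |∇z| = √(a² + b²) = √(0.78395 + 0.74307) = 1.23573.
True dip = arctan(1.23573) = 51.0°, dipping toward SE (azimuth ≈ 134°).

51.0°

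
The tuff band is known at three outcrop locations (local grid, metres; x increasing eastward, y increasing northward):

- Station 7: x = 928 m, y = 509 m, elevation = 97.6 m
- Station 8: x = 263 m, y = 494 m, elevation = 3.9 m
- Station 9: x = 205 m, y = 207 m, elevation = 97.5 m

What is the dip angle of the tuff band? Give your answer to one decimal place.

21.1°

Let the plane be z = a·x + b·y + c.
Station 8−Station 7: −665a − 15b = −93.7;  Station 9−Station 7: −723a − 302b = −0.1.
Solving gives a = 0.14894, b = −0.35623.
Gradient magnitude |∇z| = √(a² + b²) = √(0.02218 + 0.12690) = 0.38611.
True dip = arctan(0.38611) = 21.1°, dipping toward NNW (azimuth ≈ 337°).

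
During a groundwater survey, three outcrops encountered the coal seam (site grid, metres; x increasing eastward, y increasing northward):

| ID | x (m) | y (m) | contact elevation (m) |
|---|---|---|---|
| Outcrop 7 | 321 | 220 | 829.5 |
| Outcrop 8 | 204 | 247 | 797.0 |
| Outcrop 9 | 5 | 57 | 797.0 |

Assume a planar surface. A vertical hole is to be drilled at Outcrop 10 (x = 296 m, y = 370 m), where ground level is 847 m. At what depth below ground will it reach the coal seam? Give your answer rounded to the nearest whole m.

Two edge vectors: Outcrop 7→Outcrop 8 = (-117, 27, -32.5), Outcrop 7→Outcrop 9 = (-316, -163, -32.5).
Normal n = (Outcrop 7→Outcrop 8) × (Outcrop 7→Outcrop 9) = (-6175, 6467.5, 27603).
So ∂z/∂x = −n_x/n_z = 0.22371 and ∂z/∂y = −n_y/n_z = −0.23430.
Intercept c from Outcrop 7: 829.5 − 71.81 + 51.55 = 809.24.
At (296, 370): z_contact = 66.2 − 86.7 + 809.24 = 788.8 m.
Depth below ground = 847 − 788.8 = 58 m.

58 m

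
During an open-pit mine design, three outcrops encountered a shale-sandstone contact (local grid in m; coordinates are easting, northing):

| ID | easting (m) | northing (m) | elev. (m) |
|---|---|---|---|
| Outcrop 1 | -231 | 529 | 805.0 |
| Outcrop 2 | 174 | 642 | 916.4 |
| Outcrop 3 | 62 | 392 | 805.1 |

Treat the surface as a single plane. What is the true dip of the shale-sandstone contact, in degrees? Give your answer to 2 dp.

22.11°

Two edge vectors: Outcrop 1→Outcrop 2 = (405, 113, 111.4), Outcrop 1→Outcrop 3 = (293, -137, 0.1).
Normal n = (Outcrop 1→Outcrop 2) × (Outcrop 1→Outcrop 3) = (15273.1, 32599.7, -88594).
So ∂z/∂easting = −n_x/n_z = 0.17239 and ∂z/∂northing = −n_y/n_z = 0.36797.
Gradient magnitude |∇z| = √(a² + b²) = √(0.02972 + 0.13540) = 0.40635.
True dip = arctan(0.40635) = 22.11°, dipping toward SSW (azimuth ≈ 205°).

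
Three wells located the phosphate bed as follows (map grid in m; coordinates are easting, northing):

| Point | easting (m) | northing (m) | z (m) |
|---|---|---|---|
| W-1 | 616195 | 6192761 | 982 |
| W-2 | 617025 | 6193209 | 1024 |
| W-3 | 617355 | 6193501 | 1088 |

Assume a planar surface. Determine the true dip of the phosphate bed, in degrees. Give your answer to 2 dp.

Two edge vectors: W-1→W-2 = (830, 448, 42), W-1→W-3 = (1160, 740, 106).
Normal n = (W-1→W-2) × (W-1→W-3) = (16408, -39260, 94520).
So ∂z/∂easting = −n_x/n_z = −0.17359 and ∂z/∂northing = −n_y/n_z = 0.41536.
Gradient magnitude |∇z| = √(a² + b²) = √(0.03013 + 0.17253) = 0.45018.
True dip = arctan(0.45018) = 24.24°, dipping toward SSE (azimuth ≈ 157°).

24.24°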